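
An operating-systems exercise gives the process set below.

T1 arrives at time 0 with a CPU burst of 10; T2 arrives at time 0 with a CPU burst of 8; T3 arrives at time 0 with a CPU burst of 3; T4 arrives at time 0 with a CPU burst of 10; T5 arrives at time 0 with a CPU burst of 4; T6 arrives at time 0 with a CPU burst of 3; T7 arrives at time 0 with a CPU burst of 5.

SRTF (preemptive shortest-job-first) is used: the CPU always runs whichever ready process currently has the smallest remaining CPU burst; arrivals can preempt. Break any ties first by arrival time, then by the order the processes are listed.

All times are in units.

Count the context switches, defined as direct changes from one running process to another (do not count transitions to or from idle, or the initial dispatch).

6

Gantt: | T3 0-3 | T6 3-6 | T5 6-10 | T7 10-15 | T2 15-23 | T1 23-33 | T4 33-43 |
Completion: T1=33  T2=23  T3=3  T4=43  T5=10  T6=6  T7=15
Turnaround (C−A): T1=33  T2=23  T3=3  T4=43  T5=10  T6=6  T7=15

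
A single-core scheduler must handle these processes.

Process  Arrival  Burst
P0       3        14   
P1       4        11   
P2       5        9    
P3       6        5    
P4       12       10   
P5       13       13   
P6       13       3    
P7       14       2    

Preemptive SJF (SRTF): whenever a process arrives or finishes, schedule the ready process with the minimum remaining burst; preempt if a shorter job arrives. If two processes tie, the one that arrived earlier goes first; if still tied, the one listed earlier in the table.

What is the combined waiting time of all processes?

Gantt: | idle 0-3 | P0 3-4 | P1 4-5 | P2 5-6 | P3 6-11 | P2 11-13 | P6 13-16 | P7 16-18 | P2 18-24 | P1 24-34 | P4 34-44 | P0 44-57 | P5 57-70 |
Completion: P0=57  P1=34  P2=24  P3=11  P4=44  P5=70  P6=16  P7=18
Waiting = turnaround − burst: P0=40, P1=19, P2=10, P3=0, P4=22, P5=44, P6=0, P7=2
Total waiting = 40 + 19 + 10 + 0 + 22 + 44 + 0 + 2 = 137

137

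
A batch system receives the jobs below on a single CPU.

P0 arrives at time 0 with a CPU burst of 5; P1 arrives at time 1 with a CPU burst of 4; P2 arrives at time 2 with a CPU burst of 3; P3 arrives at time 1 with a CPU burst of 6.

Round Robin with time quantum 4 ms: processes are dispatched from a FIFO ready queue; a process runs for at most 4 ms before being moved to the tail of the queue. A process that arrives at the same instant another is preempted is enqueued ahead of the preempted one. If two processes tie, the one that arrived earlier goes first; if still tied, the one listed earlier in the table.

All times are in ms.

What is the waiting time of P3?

Schedule: | P0 0-4 | P1 4-8 | P3 8-12 | P2 12-15 | P0 15-16 | P3 16-18 |
Completion: P0=16  P1=8  P2=15  P3=18
Waiting(P3) = turnaround − burst = 17 − 6 = 11

11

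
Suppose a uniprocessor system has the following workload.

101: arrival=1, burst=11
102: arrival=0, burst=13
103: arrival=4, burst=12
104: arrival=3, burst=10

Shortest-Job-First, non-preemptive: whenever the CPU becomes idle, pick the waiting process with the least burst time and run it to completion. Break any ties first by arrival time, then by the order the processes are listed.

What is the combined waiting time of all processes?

Timeline: | 102 0-13 | 104 13-23 | 101 23-34 | 103 34-46 |
Completion: 101=34  102=13  103=46  104=23
Turnaround (C−A): 101=33  102=13  103=42  104=20
Waiting = turnaround − burst: 101=22, 102=0, 103=30, 104=10
Total waiting = 22 + 0 + 30 + 10 = 62

62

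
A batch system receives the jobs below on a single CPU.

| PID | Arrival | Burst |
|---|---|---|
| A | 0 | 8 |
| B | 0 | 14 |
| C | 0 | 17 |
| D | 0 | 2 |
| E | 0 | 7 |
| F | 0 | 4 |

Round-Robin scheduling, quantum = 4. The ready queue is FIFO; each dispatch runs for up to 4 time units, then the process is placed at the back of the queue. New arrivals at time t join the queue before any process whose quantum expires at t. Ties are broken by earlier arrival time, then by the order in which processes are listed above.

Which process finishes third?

A

Schedule: | A 0-4 | B 4-8 | C 8-12 | D 12-14 | E 14-18 | F 18-22 | A 22-26 | B 26-30 | C 30-34 | E 34-37 | B 37-41 | C 41-45 | B 45-47 | C 47-52 |
Completion: A=26  B=47  C=52  D=14  E=37  F=22
Finish order: D → F → A → E → B → C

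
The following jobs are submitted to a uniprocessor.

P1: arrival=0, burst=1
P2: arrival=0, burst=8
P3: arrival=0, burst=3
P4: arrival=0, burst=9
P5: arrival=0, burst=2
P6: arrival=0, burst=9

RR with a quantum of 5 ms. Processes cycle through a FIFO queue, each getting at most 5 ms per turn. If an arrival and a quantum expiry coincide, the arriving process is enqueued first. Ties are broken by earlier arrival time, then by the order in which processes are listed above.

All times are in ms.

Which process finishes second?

Timeline: | P1 0-1 | P2 1-6 | P3 6-9 | P4 9-14 | P5 14-16 | P6 16-21 | P2 21-24 | P4 24-28 | P6 28-32 |
Completion: P1=1  P2=24  P3=9  P4=28  P5=16  P6=32
Turnaround (C−A): P1=1  P2=24  P3=9  P4=28  P5=16  P6=32
Finish order: P1 → P3 → P5 → P2 → P4 → P6

P3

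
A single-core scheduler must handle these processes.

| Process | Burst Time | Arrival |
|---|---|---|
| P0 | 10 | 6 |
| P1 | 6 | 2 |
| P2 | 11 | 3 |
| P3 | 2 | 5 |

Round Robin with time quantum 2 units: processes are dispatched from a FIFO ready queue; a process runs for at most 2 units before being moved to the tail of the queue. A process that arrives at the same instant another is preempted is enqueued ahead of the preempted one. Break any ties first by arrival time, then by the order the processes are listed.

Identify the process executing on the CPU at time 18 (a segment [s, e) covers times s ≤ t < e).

Schedule: | idle 0-2 | P1 2-4 | P2 4-6 | P1 6-8 | P3 8-10 | P0 10-12 | P2 12-14 | P1 14-16 | P0 16-18 | P2 18-20 | P0 20-22 | P2 22-24 | P0 24-26 | P2 26-28 | P0 28-30 | P2 30-31 |
Completion: P0=30  P1=16  P2=31  P3=10
Turnaround (C−A): P0=24  P1=14  P2=28  P3=5

P2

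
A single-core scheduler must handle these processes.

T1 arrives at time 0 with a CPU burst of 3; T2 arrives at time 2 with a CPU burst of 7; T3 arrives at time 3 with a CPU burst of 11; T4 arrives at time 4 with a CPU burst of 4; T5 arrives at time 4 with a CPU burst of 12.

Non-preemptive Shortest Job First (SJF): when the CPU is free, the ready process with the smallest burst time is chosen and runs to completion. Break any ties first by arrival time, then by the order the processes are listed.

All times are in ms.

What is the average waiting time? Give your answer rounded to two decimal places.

7.80

Timeline: | T1 0-3 | T2 3-10 | T4 10-14 | T3 14-25 | T5 25-37 |
Completion: T1=3  T2=10  T3=25  T4=14  T5=37
Waiting times: T1=0, T2=1, T3=11, T4=6, T5=21
Average waiting = (0+1+11+6+21) / 5 = 39/5 = 7.80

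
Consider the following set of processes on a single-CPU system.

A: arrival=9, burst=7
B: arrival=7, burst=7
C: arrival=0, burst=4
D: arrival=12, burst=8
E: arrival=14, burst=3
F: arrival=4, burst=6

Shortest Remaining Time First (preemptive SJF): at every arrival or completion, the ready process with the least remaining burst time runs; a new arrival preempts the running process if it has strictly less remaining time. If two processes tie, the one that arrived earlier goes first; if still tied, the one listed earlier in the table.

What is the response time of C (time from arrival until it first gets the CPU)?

Timeline: | C 0-4 | F 4-10 | B 10-17 | E 17-20 | A 20-27 | D 27-35 |
Completion: A=27  B=17  C=4  D=35  E=20  F=10
Turnaround (C−A): A=18  B=10  C=4  D=23  E=6  F=6
Response(C) = first start − arrival = 0 − 0 = 0

0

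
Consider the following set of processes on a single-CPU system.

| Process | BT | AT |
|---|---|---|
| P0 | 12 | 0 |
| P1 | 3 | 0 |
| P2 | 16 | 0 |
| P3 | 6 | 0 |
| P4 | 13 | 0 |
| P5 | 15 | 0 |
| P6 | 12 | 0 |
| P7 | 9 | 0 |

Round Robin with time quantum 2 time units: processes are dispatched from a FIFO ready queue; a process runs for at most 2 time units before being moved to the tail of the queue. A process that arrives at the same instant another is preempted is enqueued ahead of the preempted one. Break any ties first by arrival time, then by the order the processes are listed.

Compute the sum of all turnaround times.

Schedule: | P0 0-2 | P1 2-4 | P2 4-6 | P3 6-8 | P4 8-10 | P5 10-12 | P6 12-14 | P7 14-16 | P0 16-18 | P1 18-19 | P2 19-21 | P3 21-23 | P4 23-25 | P5 25-27 | P6 27-29 | P7 29-31 | P0 31-33 | P2 33-35 | P3 35-37 | P4 37-39 | P5 39-41 | P6 41-43 | P7 43-45 | P0 45-47 | P2 47-49 | P4 49-51 | P5 51-53 | P6 53-55 | P7 55-57 | P0 57-59 | P2 59-61 | P4 61-63 | P5 63-65 | P6 65-67 | P7 67-68 | P0 68-70 | P2 70-72 | P4 72-74 | P5 74-76 | P6 76-78 | P2 78-80 | P4 80-81 | P5 81-83 | P2 83-85 | P5 85-86 |
Completion: P0=70  P1=19  P2=85  P3=37  P4=81  P5=86  P6=78  P7=68
Turnaround (C−A): P0=70  P1=19  P2=85  P3=37  P4=81  P5=86  P6=78  P7=68
Turnaround = completion − arrival: P0=70, P1=19, P2=85, P3=37, P4=81, P5=86, P6=78, P7=68
Total turnaround = 70 + 19 + 85 + 37 + 81 + 86 + 78 + 68 = 524

524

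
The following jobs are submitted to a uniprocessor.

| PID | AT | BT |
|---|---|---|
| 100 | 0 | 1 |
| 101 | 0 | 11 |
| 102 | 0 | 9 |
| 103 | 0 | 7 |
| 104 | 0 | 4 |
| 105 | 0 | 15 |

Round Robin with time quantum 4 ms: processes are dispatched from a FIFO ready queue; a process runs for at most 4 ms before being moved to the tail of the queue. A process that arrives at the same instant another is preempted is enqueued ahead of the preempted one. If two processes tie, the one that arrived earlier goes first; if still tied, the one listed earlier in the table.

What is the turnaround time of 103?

32

Schedule: | 100 0-1 | 101 1-5 | 102 5-9 | 103 9-13 | 104 13-17 | 105 17-21 | 101 21-25 | 102 25-29 | 103 29-32 | 105 32-36 | 101 36-39 | 102 39-40 | 105 40-47 |
Completion: 100=1  101=39  102=40  103=32  104=17  105=47
Turnaround(103) = completion − arrival = 32 − 0 = 32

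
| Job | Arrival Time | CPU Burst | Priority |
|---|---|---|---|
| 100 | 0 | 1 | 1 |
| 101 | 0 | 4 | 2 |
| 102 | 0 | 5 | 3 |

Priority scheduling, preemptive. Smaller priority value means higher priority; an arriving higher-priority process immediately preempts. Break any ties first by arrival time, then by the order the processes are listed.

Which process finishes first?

100

Schedule: | 100 0-1 | 101 1-5 | 102 5-10 |
Completion: 100=1  101=5  102=10
Finish order: 100 → 101 → 102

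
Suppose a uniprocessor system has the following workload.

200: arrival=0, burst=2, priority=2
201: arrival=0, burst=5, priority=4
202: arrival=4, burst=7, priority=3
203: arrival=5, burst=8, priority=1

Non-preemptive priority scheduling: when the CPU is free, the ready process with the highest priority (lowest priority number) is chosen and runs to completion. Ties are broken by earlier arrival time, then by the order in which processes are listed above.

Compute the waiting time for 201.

Gantt: | 200 0-2 | 201 2-7 | 203 7-15 | 202 15-22 |
Completion: 200=2  201=7  202=22  203=15
Turnaround (C−A): 200=2  201=7  202=18  203=10
Waiting(201) = turnaround − burst = 7 − 5 = 2

2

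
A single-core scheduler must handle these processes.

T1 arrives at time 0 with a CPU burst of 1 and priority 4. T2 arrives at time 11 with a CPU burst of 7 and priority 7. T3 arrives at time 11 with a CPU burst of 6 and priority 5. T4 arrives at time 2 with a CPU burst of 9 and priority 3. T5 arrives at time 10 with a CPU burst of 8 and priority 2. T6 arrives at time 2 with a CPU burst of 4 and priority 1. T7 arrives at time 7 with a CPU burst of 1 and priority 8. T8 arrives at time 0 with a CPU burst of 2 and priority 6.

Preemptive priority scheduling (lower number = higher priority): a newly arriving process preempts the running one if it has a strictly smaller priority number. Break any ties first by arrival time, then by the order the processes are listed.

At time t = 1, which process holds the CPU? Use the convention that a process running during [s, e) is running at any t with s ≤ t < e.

T8

Schedule: | T1 0-1 | T8 1-2 | T6 2-6 | T4 6-10 | T5 10-18 | T4 18-23 | T3 23-29 | T8 29-30 | T2 30-37 | T7 37-38 |
Completion: T1=1  T2=37  T3=29  T4=23  T5=18  T6=6  T7=38  T8=30
Turnaround (C−A): T1=1  T2=26  T3=18  T4=21  T5=8  T6=4  T7=31  T8=30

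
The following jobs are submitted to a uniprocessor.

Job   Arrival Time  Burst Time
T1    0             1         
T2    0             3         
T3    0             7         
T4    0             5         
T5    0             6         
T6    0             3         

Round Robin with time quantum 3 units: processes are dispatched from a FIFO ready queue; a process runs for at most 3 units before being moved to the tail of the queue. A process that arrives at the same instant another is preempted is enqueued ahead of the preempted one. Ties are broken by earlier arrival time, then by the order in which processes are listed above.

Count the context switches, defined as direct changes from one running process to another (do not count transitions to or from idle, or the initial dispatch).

9

Schedule: | T1 0-1 | T2 1-4 | T3 4-7 | T4 7-10 | T5 10-13 | T6 13-16 | T3 16-19 | T4 19-21 | T5 21-24 | T3 24-25 |
Completion: T1=1  T2=4  T3=25  T4=21  T5=24  T6=16
Turnaround (C−A): T1=1  T2=4  T3=25  T4=21  T5=24  T6=16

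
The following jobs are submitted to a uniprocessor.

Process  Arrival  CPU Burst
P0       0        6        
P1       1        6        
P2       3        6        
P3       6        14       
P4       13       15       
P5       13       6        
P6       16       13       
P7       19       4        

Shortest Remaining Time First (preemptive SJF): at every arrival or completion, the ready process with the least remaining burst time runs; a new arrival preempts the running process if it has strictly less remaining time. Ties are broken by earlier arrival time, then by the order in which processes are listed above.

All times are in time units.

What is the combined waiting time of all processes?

Gantt: | P0 0-6 | P1 6-12 | P2 12-18 | P5 18-19 | P7 19-23 | P5 23-28 | P6 28-41 | P3 41-55 | P4 55-70 |
Completion: P0=6  P1=12  P2=18  P3=55  P4=70  P5=28  P6=41  P7=23
Turnaround (C−A): P0=6  P1=11  P2=15  P3=49  P4=57  P5=15  P6=25  P7=4
Waiting = turnaround − burst: P0=0, P1=5, P2=9, P3=35, P4=42, P5=9, P6=12, P7=0
Total waiting = 0 + 5 + 9 + 35 + 42 + 9 + 12 + 0 = 112

112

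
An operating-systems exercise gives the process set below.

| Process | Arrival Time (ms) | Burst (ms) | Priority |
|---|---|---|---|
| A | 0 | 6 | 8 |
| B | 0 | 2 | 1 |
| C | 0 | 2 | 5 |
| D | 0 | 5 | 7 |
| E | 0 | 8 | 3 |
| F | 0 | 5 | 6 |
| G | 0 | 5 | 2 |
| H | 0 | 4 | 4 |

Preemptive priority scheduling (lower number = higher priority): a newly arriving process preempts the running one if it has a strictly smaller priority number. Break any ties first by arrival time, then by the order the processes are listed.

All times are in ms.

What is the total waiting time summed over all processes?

121

Timeline: | B 0-2 | G 2-7 | E 7-15 | H 15-19 | C 19-21 | F 21-26 | D 26-31 | A 31-37 |
Completion: A=37  B=2  C=21  D=31  E=15  F=26  G=7  H=19
Waiting = turnaround − burst: A=31, B=0, C=19, D=26, E=7, F=21, G=2, H=15
Total waiting = 31 + 0 + 19 + 26 + 7 + 21 + 2 + 15 = 121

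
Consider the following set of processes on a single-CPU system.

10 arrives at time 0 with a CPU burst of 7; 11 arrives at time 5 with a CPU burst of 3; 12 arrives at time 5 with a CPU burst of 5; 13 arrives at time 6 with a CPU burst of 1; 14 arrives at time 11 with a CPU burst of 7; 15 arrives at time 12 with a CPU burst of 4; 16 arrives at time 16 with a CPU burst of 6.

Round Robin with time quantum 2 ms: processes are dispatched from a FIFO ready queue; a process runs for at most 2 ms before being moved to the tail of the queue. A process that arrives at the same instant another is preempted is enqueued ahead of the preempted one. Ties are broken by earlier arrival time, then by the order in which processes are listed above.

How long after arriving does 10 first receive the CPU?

Timeline: | 10 0-6 | 11 6-8 | 12 8-10 | 13 10-11 | 10 11-12 | 11 12-13 | 12 13-15 | 14 15-17 | 15 17-19 | 12 19-20 | 16 20-22 | 14 22-24 | 15 24-26 | 16 26-28 | 14 28-30 | 16 30-32 | 14 32-33 |
Completion: 10=12  11=13  12=20  13=11  14=33  15=26  16=32
Turnaround (C−A): 10=12  11=8  12=15  13=5  14=22  15=14  16=16
Response(10) = first start − arrival = 0 − 0 = 0

0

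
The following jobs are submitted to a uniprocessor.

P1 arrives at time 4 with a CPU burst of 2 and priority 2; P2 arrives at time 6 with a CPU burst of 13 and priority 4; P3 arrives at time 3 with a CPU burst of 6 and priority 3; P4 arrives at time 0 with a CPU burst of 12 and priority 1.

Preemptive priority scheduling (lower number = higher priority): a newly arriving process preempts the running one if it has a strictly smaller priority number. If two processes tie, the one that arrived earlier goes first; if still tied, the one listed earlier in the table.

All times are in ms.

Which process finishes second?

Schedule: | P4 0-12 | P1 12-14 | P3 14-20 | P2 20-33 |
Completion: P1=14  P2=33  P3=20  P4=12
Turnaround (C−A): P1=10  P2=27  P3=17  P4=12
Finish order: P4 → P1 → P3 → P2

P1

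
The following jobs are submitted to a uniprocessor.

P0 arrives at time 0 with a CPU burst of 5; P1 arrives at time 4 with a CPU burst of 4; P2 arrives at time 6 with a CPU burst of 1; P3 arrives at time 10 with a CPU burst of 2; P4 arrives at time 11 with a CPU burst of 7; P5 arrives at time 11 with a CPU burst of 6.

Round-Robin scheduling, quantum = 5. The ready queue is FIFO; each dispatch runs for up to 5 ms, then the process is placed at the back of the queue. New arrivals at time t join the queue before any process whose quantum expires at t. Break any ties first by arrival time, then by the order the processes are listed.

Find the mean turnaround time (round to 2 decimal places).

7.17

Timeline: | P0 0-5 | P1 5-9 | P2 9-10 | P3 10-12 | P4 12-17 | P5 17-22 | P4 22-24 | P5 24-25 |
Completion: P0=5  P1=9  P2=10  P3=12  P4=24  P5=25
Turnaround (C−A): P0=5  P1=5  P2=4  P3=2  P4=13  P5=14
Turnaround times: P0=5, P1=5, P2=4, P3=2, P4=13, P5=14
Average turnaround = (5+5+4+2+13+14) / 6 = 43/6 = 7.17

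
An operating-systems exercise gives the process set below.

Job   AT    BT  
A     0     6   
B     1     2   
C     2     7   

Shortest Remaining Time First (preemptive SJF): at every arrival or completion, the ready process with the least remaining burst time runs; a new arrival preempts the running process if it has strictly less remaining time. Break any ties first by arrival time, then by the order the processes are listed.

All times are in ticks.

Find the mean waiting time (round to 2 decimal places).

Timeline: | A 0-1 | B 1-3 | A 3-8 | C 8-15 |
Completion: A=8  B=3  C=15
Turnaround (C−A): A=8  B=2  C=13
Waiting times: A=2, B=0, C=6
Average waiting = (2+0+6) / 3 = 8/3 = 2.67

2.67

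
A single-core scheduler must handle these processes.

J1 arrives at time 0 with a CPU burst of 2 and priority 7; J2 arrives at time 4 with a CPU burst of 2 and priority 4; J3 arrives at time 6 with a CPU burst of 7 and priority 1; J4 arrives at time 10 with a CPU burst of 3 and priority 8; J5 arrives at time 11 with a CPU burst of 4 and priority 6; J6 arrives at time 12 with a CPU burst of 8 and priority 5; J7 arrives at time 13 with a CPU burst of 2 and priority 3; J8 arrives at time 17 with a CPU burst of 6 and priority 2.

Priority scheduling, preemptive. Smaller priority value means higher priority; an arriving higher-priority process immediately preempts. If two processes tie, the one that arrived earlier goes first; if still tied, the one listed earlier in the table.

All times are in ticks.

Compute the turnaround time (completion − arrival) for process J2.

Schedule: | J1 0-2 | idle 2-4 | J2 4-6 | J3 6-13 | J7 13-15 | J6 15-17 | J8 17-23 | J6 23-29 | J5 29-33 | J4 33-36 |
Completion: J1=2  J2=6  J3=13  J4=36  J5=33  J6=29  J7=15  J8=23
Turnaround (C−A): J1=2  J2=2  J3=7  J4=26  J5=22  J6=17  J7=2  J8=6
Turnaround(J2) = completion − arrival = 6 − 4 = 2

2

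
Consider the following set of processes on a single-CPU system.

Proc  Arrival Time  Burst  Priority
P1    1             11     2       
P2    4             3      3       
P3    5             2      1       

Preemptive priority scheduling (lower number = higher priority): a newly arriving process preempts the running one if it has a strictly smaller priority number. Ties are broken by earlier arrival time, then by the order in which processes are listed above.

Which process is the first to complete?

Gantt: | idle 0-1 | P1 1-5 | P3 5-7 | P1 7-14 | P2 14-17 |
Completion: P1=14  P2=17  P3=7
Turnaround (C−A): P1=13  P2=13  P3=2
Finish order: P3 → P1 → P2

P3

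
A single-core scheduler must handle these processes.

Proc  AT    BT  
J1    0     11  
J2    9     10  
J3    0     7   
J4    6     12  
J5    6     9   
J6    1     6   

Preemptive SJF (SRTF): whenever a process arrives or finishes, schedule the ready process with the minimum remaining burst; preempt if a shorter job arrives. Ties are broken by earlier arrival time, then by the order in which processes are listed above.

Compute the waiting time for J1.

32

Schedule: | J3 0-7 | J6 7-13 | J5 13-22 | J2 22-32 | J1 32-43 | J4 43-55 |
Completion: J1=43  J2=32  J3=7  J4=55  J5=22  J6=13
Waiting(J1) = turnaround − burst = 43 − 11 = 32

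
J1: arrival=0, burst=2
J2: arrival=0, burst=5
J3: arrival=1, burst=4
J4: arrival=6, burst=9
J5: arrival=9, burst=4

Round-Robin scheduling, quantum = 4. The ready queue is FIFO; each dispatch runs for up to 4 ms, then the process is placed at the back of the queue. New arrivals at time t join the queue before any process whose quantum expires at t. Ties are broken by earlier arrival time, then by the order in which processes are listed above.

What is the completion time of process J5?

Timeline: | J1 0-2 | J2 2-6 | J3 6-10 | J4 10-14 | J2 14-15 | J5 15-19 | J4 19-24 |
Completion: J1=2  J2=15  J3=10  J4=24  J5=19
Turnaround (C−A): J1=2  J2=15  J3=9  J4=18  J5=10

19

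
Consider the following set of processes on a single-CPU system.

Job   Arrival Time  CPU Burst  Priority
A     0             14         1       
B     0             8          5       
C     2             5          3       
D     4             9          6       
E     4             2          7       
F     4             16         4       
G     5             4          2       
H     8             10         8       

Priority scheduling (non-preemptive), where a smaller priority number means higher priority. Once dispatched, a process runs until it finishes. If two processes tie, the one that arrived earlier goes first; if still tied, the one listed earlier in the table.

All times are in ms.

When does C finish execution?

23

Timeline: | A 0-14 | G 14-18 | C 18-23 | F 23-39 | B 39-47 | D 47-56 | E 56-58 | H 58-68 |
Completion: A=14  B=47  C=23  D=56  E=58  F=39  G=18  H=68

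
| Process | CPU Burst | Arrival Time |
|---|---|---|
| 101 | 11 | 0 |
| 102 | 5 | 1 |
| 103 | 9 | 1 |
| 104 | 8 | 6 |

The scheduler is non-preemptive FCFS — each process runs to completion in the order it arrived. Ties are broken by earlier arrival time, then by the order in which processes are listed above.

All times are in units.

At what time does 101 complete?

Timeline: | 101 0-11 | 102 11-16 | 103 16-25 | 104 25-33 |
Completion: 101=11  102=16  103=25  104=33

11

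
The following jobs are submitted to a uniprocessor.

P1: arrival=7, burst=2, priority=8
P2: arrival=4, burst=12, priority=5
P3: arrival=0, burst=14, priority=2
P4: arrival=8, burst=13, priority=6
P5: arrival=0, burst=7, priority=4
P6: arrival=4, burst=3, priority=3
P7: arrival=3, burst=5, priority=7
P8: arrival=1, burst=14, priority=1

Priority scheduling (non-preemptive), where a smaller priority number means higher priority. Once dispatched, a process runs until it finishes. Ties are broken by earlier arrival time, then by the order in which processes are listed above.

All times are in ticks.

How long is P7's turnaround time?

65

Gantt: | P3 0-14 | P8 14-28 | P6 28-31 | P5 31-38 | P2 38-50 | P4 50-63 | P7 63-68 | P1 68-70 |
Completion: P1=70  P2=50  P3=14  P4=63  P5=38  P6=31  P7=68  P8=28
Turnaround(P7) = completion − arrival = 68 − 3 = 65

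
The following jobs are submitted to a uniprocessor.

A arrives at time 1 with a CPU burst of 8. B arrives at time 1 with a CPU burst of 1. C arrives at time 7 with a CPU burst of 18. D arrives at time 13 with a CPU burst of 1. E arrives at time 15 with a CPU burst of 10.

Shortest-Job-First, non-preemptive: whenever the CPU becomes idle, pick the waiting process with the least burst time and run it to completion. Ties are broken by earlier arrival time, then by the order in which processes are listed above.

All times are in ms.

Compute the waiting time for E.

Schedule: | idle 0-1 | B 1-2 | A 2-10 | C 10-28 | D 28-29 | E 29-39 |
Completion: A=10  B=2  C=28  D=29  E=39
Turnaround (C−A): A=9  B=1  C=21  D=16  E=24
Waiting(E) = turnaround − burst = 24 − 10 = 14

14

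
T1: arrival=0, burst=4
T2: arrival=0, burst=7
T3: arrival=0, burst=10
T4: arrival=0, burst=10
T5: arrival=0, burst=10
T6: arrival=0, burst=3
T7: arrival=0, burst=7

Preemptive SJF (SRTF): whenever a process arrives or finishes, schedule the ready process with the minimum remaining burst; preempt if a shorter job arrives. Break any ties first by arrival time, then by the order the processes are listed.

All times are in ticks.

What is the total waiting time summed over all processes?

Gantt: | T6 0-3 | T1 3-7 | T2 7-14 | T7 14-21 | T3 21-31 | T4 31-41 | T5 41-51 |
Completion: T1=7  T2=14  T3=31  T4=41  T5=51  T6=3  T7=21
Turnaround (C−A): T1=7  T2=14  T3=31  T4=41  T5=51  T6=3  T7=21
Waiting = turnaround − burst: T1=3, T2=7, T3=21, T4=31, T5=41, T6=0, T7=14
Total waiting = 3 + 7 + 21 + 31 + 41 + 0 + 14 = 117

117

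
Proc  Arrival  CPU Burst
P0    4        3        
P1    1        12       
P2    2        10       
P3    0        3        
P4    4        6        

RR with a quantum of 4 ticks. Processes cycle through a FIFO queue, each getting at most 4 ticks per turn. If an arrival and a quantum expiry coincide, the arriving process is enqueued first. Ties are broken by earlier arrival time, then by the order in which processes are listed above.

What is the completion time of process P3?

3

Timeline: | P3 0-3 | P1 3-7 | P2 7-11 | P0 11-14 | P4 14-18 | P1 18-22 | P2 22-26 | P4 26-28 | P1 28-32 | P2 32-34 |
Completion: P0=14  P1=32  P2=34  P3=3  P4=28
Turnaround (C−A): P0=10  P1=31  P2=32  P3=3  P4=24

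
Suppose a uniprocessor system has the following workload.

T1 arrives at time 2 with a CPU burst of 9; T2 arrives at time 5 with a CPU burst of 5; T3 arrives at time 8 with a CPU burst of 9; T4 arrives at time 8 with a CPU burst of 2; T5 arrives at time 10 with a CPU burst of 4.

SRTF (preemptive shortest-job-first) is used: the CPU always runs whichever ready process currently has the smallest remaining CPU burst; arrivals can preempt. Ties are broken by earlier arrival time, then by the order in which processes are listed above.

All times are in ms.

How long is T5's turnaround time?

Timeline: | idle 0-2 | T1 2-5 | T2 5-10 | T4 10-12 | T5 12-16 | T1 16-22 | T3 22-31 |
Completion: T1=22  T2=10  T3=31  T4=12  T5=16
Turnaround (C−A): T1=20  T2=5  T3=23  T4=4  T5=6
Turnaround(T5) = completion − arrival = 16 − 10 = 6

6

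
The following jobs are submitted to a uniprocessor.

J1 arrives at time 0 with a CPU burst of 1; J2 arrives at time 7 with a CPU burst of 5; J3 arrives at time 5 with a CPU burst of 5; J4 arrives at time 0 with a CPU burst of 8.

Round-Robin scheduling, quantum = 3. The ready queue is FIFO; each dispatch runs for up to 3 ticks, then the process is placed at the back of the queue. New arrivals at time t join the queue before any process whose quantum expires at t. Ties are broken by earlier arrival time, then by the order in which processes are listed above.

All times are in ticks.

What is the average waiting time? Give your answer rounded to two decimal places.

Schedule: | J1 0-1 | J4 1-7 | J3 7-10 | J2 10-13 | J4 13-15 | J3 15-17 | J2 17-19 |
Completion: J1=1  J2=19  J3=17  J4=15
Waiting times: J1=0, J2=7, J3=7, J4=7
Average waiting = (0+7+7+7) / 4 = 21/4 = 5.25

5.25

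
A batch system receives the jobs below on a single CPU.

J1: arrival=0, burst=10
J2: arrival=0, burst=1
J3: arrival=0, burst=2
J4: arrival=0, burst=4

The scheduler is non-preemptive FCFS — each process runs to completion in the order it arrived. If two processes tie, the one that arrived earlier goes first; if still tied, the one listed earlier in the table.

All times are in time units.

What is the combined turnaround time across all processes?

Schedule: | J1 0-10 | J2 10-11 | J3 11-13 | J4 13-17 |
Completion: J1=10  J2=11  J3=13  J4=17
Turnaround (C−A): J1=10  J2=11  J3=13  J4=17
Turnaround = completion − arrival: J1=10, J2=11, J3=13, J4=17
Total turnaround = 10 + 11 + 13 + 17 = 51

51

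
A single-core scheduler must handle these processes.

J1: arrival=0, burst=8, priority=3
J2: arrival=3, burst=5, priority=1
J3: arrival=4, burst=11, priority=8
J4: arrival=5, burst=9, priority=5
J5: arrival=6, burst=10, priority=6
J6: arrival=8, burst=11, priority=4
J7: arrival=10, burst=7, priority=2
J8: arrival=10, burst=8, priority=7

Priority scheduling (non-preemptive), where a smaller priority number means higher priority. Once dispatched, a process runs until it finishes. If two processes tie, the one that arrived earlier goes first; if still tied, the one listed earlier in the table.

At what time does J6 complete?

Gantt: | J1 0-8 | J2 8-13 | J7 13-20 | J6 20-31 | J4 31-40 | J5 40-50 | J8 50-58 | J3 58-69 |
Completion: J1=8  J2=13  J3=69  J4=40  J5=50  J6=31  J7=20  J8=58
Turnaround (C−A): J1=8  J2=10  J3=65  J4=35  J5=44  J6=23  J7=10  J8=48

31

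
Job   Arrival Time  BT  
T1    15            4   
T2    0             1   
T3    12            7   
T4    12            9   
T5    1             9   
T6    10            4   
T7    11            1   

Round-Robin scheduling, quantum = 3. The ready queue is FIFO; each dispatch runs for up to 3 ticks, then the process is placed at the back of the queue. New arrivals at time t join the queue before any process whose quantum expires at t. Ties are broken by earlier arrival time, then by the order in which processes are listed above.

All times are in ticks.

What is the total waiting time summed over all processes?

Timeline: | T2 0-1 | T5 1-10 | T6 10-13 | T7 13-14 | T3 14-17 | T4 17-20 | T6 20-21 | T1 21-24 | T3 24-27 | T4 27-30 | T1 30-31 | T3 31-32 | T4 32-35 |
Completion: T1=31  T2=1  T3=32  T4=35  T5=10  T6=21  T7=14
Waiting = turnaround − burst: T1=12, T2=0, T3=13, T4=14, T5=0, T6=7, T7=2
Total waiting = 12 + 0 + 13 + 14 + 0 + 7 + 2 = 48

48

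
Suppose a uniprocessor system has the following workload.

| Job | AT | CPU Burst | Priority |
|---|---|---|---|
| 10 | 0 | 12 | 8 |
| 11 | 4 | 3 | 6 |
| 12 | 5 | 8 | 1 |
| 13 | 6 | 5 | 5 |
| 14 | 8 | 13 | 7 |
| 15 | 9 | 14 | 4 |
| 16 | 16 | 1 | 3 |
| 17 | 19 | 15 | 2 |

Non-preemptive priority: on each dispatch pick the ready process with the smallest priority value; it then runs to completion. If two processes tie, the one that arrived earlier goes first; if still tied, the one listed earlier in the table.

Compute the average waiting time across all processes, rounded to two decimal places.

Gantt: | 10 0-12 | 12 12-20 | 17 20-35 | 16 35-36 | 15 36-50 | 13 50-55 | 11 55-58 | 14 58-71 |
Completion: 10=12  11=58  12=20  13=55  14=71  15=50  16=36  17=35
Turnaround (C−A): 10=12  11=54  12=15  13=49  14=63  15=41  16=20  17=16
Waiting times: 10=0, 11=51, 12=7, 13=44, 14=50, 15=27, 16=19, 17=1
Average waiting = (0+51+7+44+50+27+19+1) / 8 = 199/8 = 24.88

24.88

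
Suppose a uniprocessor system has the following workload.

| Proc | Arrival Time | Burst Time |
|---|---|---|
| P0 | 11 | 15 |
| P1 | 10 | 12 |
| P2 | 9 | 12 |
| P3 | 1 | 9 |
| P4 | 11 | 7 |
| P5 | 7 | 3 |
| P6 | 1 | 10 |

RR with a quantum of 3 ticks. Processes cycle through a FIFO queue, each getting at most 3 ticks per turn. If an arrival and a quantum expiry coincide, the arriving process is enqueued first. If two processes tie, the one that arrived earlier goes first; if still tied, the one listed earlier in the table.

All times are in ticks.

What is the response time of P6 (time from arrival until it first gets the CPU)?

3

Gantt: | idle 0-1 | P3 1-4 | P6 4-7 | P3 7-10 | P5 10-13 | P6 13-16 | P2 16-19 | P1 19-22 | P3 22-25 | P0 25-28 | P4 28-31 | P6 31-34 | P2 34-37 | P1 37-40 | P0 40-43 | P4 43-46 | P6 46-47 | P2 47-50 | P1 50-53 | P0 53-56 | P4 56-57 | P2 57-60 | P1 60-63 | P0 63-69 |
Completion: P0=69  P1=63  P2=60  P3=25  P4=57  P5=13  P6=47
Turnaround (C−A): P0=58  P1=53  P2=51  P3=24  P4=46  P5=6  P6=46
Response(P6) = first start − arrival = 4 − 1 = 3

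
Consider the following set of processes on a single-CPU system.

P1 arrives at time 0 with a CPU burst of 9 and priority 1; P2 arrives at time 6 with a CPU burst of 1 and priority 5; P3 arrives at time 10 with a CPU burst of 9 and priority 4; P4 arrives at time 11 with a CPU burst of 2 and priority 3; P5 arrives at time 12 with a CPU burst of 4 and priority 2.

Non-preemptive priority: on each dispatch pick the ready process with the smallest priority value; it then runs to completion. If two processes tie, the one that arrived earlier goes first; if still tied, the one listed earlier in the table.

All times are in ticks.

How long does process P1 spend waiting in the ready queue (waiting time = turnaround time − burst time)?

0

Gantt: | P1 0-9 | P2 9-10 | P3 10-19 | P5 19-23 | P4 23-25 |
Completion: P1=9  P2=10  P3=19  P4=25  P5=23
Waiting(P1) = turnaround − burst = 9 − 9 = 0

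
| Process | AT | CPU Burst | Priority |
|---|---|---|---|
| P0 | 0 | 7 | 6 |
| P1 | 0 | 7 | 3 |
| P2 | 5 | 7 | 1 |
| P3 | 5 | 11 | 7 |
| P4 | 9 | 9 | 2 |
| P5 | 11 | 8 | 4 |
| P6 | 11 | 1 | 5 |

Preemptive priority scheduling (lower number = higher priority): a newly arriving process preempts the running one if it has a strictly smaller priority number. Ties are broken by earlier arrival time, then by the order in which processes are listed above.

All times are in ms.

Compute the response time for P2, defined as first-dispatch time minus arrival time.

0

Timeline: | P1 0-5 | P2 5-12 | P4 12-21 | P1 21-23 | P5 23-31 | P6 31-32 | P0 32-39 | P3 39-50 |
Completion: P0=39  P1=23  P2=12  P3=50  P4=21  P5=31  P6=32
Response(P2) = first start − arrival = 5 − 5 = 0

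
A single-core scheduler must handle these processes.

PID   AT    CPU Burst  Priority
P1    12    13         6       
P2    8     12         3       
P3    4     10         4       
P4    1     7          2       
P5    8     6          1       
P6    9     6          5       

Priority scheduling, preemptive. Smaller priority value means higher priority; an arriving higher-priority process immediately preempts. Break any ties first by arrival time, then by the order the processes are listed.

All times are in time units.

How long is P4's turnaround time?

7

Timeline: | idle 0-1 | P4 1-8 | P5 8-14 | P2 14-26 | P3 26-36 | P6 36-42 | P1 42-55 |
Completion: P1=55  P2=26  P3=36  P4=8  P5=14  P6=42
Turnaround (C−A): P1=43  P2=18  P3=32  P4=7  P5=6  P6=33
Turnaround(P4) = completion − arrival = 8 − 1 = 7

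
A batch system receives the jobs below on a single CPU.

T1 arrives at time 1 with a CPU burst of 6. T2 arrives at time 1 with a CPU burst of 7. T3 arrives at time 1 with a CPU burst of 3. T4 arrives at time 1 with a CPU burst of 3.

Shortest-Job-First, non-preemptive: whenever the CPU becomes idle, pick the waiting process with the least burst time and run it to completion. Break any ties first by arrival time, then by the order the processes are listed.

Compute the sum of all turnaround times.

Timeline: | idle 0-1 | T3 1-4 | T4 4-7 | T1 7-13 | T2 13-20 |
Completion: T1=13  T2=20  T3=4  T4=7
Turnaround (C−A): T1=12  T2=19  T3=3  T4=6
Turnaround = completion − arrival: T1=12, T2=19, T3=3, T4=6
Total turnaround = 12 + 19 + 3 + 6 = 40

40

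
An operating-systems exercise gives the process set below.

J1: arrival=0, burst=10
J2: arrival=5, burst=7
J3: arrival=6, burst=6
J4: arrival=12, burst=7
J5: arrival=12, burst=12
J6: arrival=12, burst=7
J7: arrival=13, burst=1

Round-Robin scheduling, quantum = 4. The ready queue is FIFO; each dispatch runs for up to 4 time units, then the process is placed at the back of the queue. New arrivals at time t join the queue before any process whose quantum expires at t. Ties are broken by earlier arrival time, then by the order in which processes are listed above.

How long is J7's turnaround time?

Schedule: | J1 0-8 | J2 8-12 | J3 12-16 | J1 16-18 | J4 18-22 | J5 22-26 | J6 26-30 | J2 30-33 | J7 33-34 | J3 34-36 | J4 36-39 | J5 39-43 | J6 43-46 | J5 46-50 |
Completion: J1=18  J2=33  J3=36  J4=39  J5=50  J6=46  J7=34
Turnaround (C−A): J1=18  J2=28  J3=30  J4=27  J5=38  J6=34  J7=21
Turnaround(J7) = completion − arrival = 34 − 13 = 21

21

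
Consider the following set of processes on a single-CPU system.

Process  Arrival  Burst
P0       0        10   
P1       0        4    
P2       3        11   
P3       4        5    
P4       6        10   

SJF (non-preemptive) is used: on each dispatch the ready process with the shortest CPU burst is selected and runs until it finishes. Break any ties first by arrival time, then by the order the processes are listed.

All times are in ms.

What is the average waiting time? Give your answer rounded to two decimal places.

Gantt: | P1 0-4 | P3 4-9 | P0 9-19 | P4 19-29 | P2 29-40 |
Completion: P0=19  P1=4  P2=40  P3=9  P4=29
Turnaround (C−A): P0=19  P1=4  P2=37  P3=5  P4=23
Waiting times: P0=9, P1=0, P2=26, P3=0, P4=13
Average waiting = (9+0+26+0+13) / 5 = 48/5 = 9.60

9.60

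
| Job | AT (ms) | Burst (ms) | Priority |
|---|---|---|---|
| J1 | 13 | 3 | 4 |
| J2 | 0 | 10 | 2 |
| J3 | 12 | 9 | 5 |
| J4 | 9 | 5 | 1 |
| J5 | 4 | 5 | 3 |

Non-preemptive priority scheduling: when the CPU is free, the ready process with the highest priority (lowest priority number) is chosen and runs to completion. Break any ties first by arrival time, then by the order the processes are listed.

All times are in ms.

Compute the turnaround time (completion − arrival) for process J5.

Timeline: | J2 0-10 | J4 10-15 | J5 15-20 | J1 20-23 | J3 23-32 |
Completion: J1=23  J2=10  J3=32  J4=15  J5=20
Turnaround(J5) = completion − arrival = 20 − 4 = 16

16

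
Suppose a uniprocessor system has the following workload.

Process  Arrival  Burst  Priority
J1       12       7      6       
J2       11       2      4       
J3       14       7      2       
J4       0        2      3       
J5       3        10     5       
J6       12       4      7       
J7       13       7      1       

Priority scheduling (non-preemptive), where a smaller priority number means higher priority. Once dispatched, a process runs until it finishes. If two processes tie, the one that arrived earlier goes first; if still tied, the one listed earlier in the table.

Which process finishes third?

J7

Schedule: | J4 0-2 | idle 2-3 | J5 3-13 | J7 13-20 | J3 20-27 | J2 27-29 | J1 29-36 | J6 36-40 |
Completion: J1=36  J2=29  J3=27  J4=2  J5=13  J6=40  J7=20
Turnaround (C−A): J1=24  J2=18  J3=13  J4=2  J5=10  J6=28  J7=7
Finish order: J4 → J5 → J7 → J3 → J2 → J1 → J6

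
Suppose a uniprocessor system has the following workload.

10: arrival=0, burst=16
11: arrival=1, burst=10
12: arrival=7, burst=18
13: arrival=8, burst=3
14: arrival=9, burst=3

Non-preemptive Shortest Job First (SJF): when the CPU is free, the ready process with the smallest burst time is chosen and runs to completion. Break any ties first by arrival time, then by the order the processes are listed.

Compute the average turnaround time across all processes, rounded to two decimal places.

Gantt: | 10 0-16 | 13 16-19 | 14 19-22 | 11 22-32 | 12 32-50 |
Completion: 10=16  11=32  12=50  13=19  14=22
Turnaround (C−A): 10=16  11=31  12=43  13=11  14=13
Turnaround times: 10=16, 11=31, 12=43, 13=11, 14=13
Average turnaround = (16+31+43+11+13) / 5 = 114/5 = 22.80

22.80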